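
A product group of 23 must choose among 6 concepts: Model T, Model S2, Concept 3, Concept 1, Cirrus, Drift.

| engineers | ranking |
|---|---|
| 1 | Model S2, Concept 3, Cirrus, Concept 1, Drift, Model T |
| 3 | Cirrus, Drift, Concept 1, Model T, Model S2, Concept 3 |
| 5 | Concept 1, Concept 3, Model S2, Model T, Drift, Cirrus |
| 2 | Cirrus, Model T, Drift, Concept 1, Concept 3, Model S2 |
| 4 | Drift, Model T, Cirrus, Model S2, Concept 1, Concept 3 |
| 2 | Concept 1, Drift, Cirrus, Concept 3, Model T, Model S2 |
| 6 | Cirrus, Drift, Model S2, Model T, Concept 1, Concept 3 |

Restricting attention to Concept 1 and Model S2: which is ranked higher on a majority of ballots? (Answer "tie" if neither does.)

Ballots ranking Concept 1 above Model S2: 3 + 5 + 2 + 2 = 12.
Ballots ranking Model S2 above Concept 1: 23 − 12 = 11.
Concept 1 wins the head-to-head 12–11.

Concept 1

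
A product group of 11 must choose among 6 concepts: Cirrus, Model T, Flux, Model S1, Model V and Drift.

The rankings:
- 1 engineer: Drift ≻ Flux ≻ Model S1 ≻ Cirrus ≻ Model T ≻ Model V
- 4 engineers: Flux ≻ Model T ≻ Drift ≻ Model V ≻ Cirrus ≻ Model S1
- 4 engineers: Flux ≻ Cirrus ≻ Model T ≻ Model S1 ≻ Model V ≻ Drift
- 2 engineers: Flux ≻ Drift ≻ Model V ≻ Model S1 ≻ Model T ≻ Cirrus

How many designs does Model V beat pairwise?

2

Model V against each rival (11 engineers):
Model V–Cirrus: Model V 6–5.
Model V–Model T: Model T 9–2.
Model V vs Flux: Model V is ranked higher on 0 ballots, Flux on 11. Flux wins 11–0.
Model V vs Model S1: Model V is ranked higher on 4+2 = 6 ballots, Model S1 on 5. Model V wins 6–5.
Model V vs Drift: 4 for Model V, 7 for Drift — Drift by 7–4.
Model V beats Cirrus, Model S1; loses to Model T, Flux, Drift — 2 pairwise wins.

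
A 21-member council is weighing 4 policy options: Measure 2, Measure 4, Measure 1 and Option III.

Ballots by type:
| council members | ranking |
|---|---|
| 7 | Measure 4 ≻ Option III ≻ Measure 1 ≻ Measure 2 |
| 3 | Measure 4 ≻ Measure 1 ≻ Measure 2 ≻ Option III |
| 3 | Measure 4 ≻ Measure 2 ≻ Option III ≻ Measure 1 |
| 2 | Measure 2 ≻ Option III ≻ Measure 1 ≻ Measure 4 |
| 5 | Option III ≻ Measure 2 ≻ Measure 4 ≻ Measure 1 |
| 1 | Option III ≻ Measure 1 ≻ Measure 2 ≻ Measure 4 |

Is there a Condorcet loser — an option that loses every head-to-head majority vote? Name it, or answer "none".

Pairwise majorities:
Measure 2 vs Measure 4: Measure 2 is ranked higher on 2+5+1 = 8 ballots, Measure 4 on 13. Measure 4 wins 13–8.
Measure 2–Measure 1: Measure 1 11–10.
Measure 2 vs Option III: Option III, 13–8.
Measure 4 vs Measure 1: 18 to 3, Measure 4.
Measure 4–Option III: Measure 4 13–8.
Measure 1 vs Option III: 3 for Measure 1, 18 for Option III — Option III by 18–3.
Only Measure 2 has no wins; Measure 2 is the Condorcet loser.

Measure 2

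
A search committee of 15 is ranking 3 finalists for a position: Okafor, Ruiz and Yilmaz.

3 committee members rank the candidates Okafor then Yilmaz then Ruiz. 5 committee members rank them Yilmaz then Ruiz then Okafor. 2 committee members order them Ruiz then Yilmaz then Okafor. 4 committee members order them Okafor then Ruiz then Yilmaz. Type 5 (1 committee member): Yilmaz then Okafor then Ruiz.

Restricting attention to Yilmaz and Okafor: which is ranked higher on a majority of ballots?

Yilmaz

Ballots ranking Yilmaz above Okafor: 5 + 2 + 1 = 8.
Ballots ranking Okafor above Yilmaz: 15 − 8 = 7.
Yilmaz wins the head-to-head 8–7.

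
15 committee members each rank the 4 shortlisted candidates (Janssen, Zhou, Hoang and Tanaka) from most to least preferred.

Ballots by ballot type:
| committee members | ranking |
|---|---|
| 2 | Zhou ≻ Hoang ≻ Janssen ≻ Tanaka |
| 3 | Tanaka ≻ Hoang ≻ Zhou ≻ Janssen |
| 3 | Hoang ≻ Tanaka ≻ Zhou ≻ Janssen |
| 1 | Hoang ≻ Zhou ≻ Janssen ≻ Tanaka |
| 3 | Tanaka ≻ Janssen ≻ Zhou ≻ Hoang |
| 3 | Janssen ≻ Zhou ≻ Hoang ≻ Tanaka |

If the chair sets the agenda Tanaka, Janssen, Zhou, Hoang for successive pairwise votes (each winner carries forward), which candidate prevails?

Hoang

Round 1: Tanaka vs Janssen — 9–6, Tanaka advances.
Round 2: Tanaka vs Zhou — 9–6, Tanaka advances.
Round 3: Tanaka vs Hoang — 6–9, Hoang advances.
Hoang survives the agenda.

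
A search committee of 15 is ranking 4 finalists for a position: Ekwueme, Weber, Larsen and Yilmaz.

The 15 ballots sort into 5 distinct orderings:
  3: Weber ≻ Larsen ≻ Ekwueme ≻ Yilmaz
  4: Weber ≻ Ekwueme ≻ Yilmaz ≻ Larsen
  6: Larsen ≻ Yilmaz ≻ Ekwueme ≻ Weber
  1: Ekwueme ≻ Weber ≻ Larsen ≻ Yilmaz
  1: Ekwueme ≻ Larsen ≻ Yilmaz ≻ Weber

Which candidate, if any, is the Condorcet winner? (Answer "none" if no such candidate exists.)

Pairwise majorities:
Ekwueme vs Weber: Ekwueme, 8–7.
Ekwueme–Larsen: Larsen 9–6.
Ekwueme vs Yilmaz: Ekwueme, 9–6.
Weber vs Larsen: Weber wins 8–7.
Weber vs Yilmaz: Weber wins 8–7.
Larsen vs Yilmaz: Larsen, 11–4.
Each candidate drops at least one matchup (Ekwueme loses to Larsen; Weber loses to Ekwueme; Larsen loses to Weber; Yilmaz loses to Ekwueme); the cycle Ekwueme > Weber > Larsen > Ekwueme rules out a Condorcet winner.

none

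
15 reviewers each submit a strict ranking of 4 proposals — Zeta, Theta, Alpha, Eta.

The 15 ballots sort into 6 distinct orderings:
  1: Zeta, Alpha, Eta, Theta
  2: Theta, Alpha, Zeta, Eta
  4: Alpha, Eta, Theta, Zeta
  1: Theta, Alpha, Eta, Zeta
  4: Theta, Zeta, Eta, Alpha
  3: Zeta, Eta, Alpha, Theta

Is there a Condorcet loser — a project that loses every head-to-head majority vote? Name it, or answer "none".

Pairwise majorities:
Zeta vs Theta: Theta wins 11–4.
Zeta–Alpha: Zeta 8–7.
Zeta vs Eta: Zeta wins 10–5.
Theta–Alpha: Alpha 8–7.
Theta vs Eta: 2+1+4 = 7 for Theta, 8 for Eta — Eta by 8–7.
Alpha vs Eta: Alpha preferred on 1+2+4+1 = 8 ballots; Alpha wins 8–7.
Every project wins at least one matchup (Zeta beats Alpha; Theta beats Zeta; Alpha beats Theta; Eta beats Theta), so there is no Condorcet loser.

none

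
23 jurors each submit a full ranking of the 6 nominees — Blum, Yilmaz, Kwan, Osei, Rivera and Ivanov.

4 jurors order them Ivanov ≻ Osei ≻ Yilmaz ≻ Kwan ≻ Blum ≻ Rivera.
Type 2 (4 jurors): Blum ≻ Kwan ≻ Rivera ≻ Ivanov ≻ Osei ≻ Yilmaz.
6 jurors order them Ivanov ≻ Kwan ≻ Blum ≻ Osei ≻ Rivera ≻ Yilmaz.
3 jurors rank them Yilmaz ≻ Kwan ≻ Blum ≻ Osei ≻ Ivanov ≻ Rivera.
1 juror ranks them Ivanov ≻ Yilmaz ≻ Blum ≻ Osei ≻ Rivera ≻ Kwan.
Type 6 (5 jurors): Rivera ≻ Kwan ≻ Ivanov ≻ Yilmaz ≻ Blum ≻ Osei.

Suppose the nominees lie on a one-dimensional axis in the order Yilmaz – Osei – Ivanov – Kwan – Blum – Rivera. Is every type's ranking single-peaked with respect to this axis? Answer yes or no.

no

Axis positions: Yilmaz=1, Osei=2, Ivanov=3, Kwan=4, Blum=5, Rivera=6.
Type 1 (peak Ivanov at position 3): ranking walks positions 3-2-1-4-5-6, expanding outward from the peak — single-peaked.
Type 2 (peak Blum at position 5): ranking walks positions 5-4-6-3-2-1, expanding outward from the peak — single-peaked.
Type 3 (peak Ivanov at position 3): ranking walks positions 3-4-5-2-6-1, expanding outward from the peak — single-peaked.
Type 4: ranking walks positions 1-4-5-2-3-6; Kwan is ranked above Osei even though Osei lies between Kwan and the peak Yilmaz on the axis — preferences dip and rise again. Not single-peaked.
Type 5: ranking walks positions 3-1-5-2-6-4; Yilmaz is ranked above Osei even though Osei lies between Yilmaz and the peak Ivanov on the axis — preferences dip and rise again. Not single-peaked.
Type 6: ranking walks positions 6-4-3-1-5-2; Kwan is ranked above Blum even though Blum lies between Kwan and the peak Rivera on the axis — preferences dip and rise again. Not single-peaked.
Type 4 violates single-peakedness, so the profile is not single-peaked on this axis.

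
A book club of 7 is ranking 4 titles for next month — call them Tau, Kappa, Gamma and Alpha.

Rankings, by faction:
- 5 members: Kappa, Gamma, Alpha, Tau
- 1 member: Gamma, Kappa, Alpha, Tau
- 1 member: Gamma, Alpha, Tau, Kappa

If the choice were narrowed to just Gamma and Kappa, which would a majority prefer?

Ballots ranking Gamma above Kappa: 1 + 1 = 2.
Ballots ranking Kappa above Gamma: 7 − 2 = 5.
Kappa wins the head-to-head 5–2.

Kappa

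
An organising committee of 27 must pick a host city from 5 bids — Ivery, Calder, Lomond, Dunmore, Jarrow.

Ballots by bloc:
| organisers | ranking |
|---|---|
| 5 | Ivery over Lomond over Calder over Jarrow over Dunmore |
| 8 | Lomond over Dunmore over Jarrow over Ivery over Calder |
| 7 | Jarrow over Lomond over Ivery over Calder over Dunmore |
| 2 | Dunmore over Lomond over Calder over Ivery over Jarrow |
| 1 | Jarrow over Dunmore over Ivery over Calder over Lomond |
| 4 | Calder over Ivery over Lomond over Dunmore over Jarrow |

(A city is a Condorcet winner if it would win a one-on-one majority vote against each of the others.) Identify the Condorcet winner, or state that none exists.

Check each pair by majority over 27 ballots:
Ivery–Calder: Ivery 21–6.
Ivery vs Lomond: 5+1+4 = 10 for Ivery, 17 for Lomond — Lomond by 17–10.
Ivery–Dunmore: Ivery 16–11.
Ivery vs Jarrow: Jarrow wins 16–11.
Calder vs Lomond: Calder is ranked higher on 1+4 = 5 ballots, Lomond on 22. Lomond wins 22–5.
Calder vs Dunmore: 5+7+4 = 16 for Calder, 11 for Dunmore — Calder by 16–11.
Calder vs Jarrow: Calder is ranked higher on 5+2+4 = 11 ballots, Jarrow on 16. Jarrow wins 16–11.
Lomond vs Dunmore: 24 to 3, Lomond.
Lomond vs Jarrow: 5+8+2+4 = 19 for Lomond, 8 for Jarrow — Lomond by 19–8.
Dunmore vs Jarrow: Dunmore, 14–13.
Only Lomond has no losses; Lomond is the Condorcet winner.

Lomond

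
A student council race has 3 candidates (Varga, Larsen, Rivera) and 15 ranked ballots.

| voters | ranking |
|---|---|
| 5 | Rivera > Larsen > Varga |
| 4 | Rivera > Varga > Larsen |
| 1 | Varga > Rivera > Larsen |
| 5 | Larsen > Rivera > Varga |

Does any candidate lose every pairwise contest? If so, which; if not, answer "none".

Pairwise majorities:
Varga vs Larsen: Larsen, 10–5.
Varga vs Rivera: 1 for Varga, 14 for Rivera — Rivera by 14–1.
Larsen–Rivera: Rivera 10–5.
Only Varga has no wins; Varga is the Condorcet loser.

Varga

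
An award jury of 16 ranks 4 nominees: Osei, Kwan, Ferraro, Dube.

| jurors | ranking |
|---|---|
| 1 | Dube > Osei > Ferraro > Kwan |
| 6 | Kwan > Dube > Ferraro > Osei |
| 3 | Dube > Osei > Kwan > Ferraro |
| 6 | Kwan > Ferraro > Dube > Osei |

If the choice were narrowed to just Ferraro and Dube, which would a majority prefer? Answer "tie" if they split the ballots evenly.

Dube

Ballots ranking Ferraro above Dube: 6.
Ballots ranking Dube above Ferraro: 16 − 6 = 10.
Dube wins the head-to-head 10–6.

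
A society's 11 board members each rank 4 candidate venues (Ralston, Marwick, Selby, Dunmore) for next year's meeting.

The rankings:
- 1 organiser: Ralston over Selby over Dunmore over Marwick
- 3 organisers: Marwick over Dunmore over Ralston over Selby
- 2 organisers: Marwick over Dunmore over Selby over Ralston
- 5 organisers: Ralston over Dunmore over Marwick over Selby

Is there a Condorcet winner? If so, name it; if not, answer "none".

Check each pair by majority over 11 ballots:
Ralston vs Marwick: Ralston, 6–5.
Ralston vs Selby: Ralston, 9–2.
Ralston vs Dunmore: Ralston wins 6–5.
Marwick vs Selby: Marwick preferred on 3+2+5 = 10 ballots; Marwick wins 10–1.
Marwick vs Dunmore: Dunmore, 6–5.
Selby vs Dunmore: 1 for Selby, 10 for Dunmore — Dunmore by 10–1.
Only Ralston has no losses; Ralston is the Condorcet winner.

Ralston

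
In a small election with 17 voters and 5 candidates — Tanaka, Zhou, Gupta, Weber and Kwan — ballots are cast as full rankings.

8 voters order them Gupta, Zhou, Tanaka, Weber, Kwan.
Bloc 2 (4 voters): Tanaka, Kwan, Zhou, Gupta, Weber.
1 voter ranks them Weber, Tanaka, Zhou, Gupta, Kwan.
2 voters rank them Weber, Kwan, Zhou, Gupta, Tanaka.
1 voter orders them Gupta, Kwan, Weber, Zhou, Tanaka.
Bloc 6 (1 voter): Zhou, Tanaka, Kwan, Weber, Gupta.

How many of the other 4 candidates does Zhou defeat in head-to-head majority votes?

3

Zhou against each rival (17 voters):
Zhou vs Tanaka: 8+2+1+1 = 12 for Zhou, 5 for Tanaka — Zhou by 12–5.
Zhou vs Gupta: 4+1+2+1 = 8 for Zhou, 9 for Gupta — Gupta by 9–8.
Zhou vs Weber: Zhou wins 13–4.
Zhou vs Kwan: Zhou wins 10–7.
Zhou beats Tanaka, Weber, Kwan; loses to Gupta — 3 pairwise wins.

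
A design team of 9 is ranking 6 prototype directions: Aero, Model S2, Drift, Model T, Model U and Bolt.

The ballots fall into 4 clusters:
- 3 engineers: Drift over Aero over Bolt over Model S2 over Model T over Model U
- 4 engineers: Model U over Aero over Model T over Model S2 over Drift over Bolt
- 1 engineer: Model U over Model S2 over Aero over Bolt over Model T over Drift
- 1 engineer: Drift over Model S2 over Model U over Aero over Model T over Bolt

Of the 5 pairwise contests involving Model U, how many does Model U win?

5

Model U against each rival (9 engineers):
Model U vs Aero: Model U, 6–3.
Model U vs Model S2: Model U, 5–4.
Model U vs Drift: 5 to 4, Model U.
Model U–Model T: Model U 6–3.
Model U vs Bolt: Model U wins 6–3.
Model U beats Aero, Model S2, Drift, Model T, Bolt — 5 pairwise wins.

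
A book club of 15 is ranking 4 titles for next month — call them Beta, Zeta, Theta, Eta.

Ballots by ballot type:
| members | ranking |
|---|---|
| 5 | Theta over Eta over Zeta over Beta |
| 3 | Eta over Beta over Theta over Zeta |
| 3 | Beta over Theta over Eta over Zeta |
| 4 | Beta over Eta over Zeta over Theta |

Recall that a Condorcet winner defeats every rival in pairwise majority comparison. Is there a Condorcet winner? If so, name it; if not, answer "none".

none

Head-to-head results (15 members):
Beta vs Zeta: Beta, 10–5.
Beta vs Theta: Beta wins 10–5.
Beta–Eta: Eta 8–7.
Zeta vs Theta: Theta, 11–4.
Zeta–Eta: Eta 15–0.
Theta vs Eta: Theta wins 8–7.
Each book drops at least one matchup (Beta loses to Eta; Zeta loses to Beta; Theta loses to Beta; Eta loses to Theta); the cycle Beta → Theta → Eta → Beta rules out a Condorcet winner.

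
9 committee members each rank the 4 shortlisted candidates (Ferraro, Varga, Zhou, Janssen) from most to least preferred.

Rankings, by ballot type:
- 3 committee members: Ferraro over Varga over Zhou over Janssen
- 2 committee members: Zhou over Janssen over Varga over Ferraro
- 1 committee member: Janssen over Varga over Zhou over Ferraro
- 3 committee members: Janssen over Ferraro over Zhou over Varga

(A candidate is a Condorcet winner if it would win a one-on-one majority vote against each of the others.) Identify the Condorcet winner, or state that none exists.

none

Pairwise majorities:
Ferraro vs Varga: 6 to 3, Ferraro.
Ferraro vs Zhou: 6 to 3, Ferraro.
Ferraro vs Janssen: Ferraro is ranked higher on 3 ballots, Janssen on 6. Janssen wins 6–3.
Varga vs Zhou: 4 to 5, Zhou.
Varga vs Janssen: 3 for Varga, 6 for Janssen — Janssen by 6–3.
Zhou vs Janssen: Zhou preferred on 3+2 = 5 ballots; Zhou wins 5–4.
No candidate is unbeaten: Ferraro loses to Janssen; Varga loses to Ferraro; Zhou loses to Ferraro; Janssen loses to Zhou. In particular Ferraro beats Zhou beats Janssen beats Ferraro is a majority cycle — no Condorcet winner exists.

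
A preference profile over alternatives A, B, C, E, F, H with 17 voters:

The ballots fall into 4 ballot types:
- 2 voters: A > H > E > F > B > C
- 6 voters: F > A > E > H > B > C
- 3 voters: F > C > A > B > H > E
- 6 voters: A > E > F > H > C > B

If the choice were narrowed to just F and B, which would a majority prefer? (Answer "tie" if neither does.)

F

Ballots ranking F above B: 2 + 6 + 3 + 6 = 17.
Ballots ranking B above F: 17 − 17 = 0.
F wins the head-to-head 17–0.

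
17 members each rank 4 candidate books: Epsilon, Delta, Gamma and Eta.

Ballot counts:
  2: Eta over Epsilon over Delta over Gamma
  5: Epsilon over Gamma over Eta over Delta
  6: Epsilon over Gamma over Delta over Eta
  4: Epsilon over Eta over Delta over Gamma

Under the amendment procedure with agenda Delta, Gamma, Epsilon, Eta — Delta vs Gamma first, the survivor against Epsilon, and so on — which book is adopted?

Epsilon

Round 1: Delta vs Gamma — 6–11, Gamma advances.
Round 2: Gamma vs Epsilon — 0–17, Epsilon advances.
Round 3: Epsilon vs Eta — 15–2, Epsilon advances.
Epsilon survives the agenda.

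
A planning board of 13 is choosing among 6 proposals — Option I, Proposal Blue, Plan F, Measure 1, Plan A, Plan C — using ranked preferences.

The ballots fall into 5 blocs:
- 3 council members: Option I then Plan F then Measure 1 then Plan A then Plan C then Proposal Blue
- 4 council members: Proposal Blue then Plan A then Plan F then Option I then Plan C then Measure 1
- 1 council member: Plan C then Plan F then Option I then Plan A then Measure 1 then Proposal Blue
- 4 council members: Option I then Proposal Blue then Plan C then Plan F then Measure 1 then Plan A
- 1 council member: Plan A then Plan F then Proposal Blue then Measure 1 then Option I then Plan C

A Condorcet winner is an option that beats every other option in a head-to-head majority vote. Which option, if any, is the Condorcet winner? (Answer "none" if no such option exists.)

Option I

Pairwise majorities:
Option I vs Proposal Blue: Option I wins 8–5.
Option I–Plan F: Option I 7–6.
Option I–Measure 1: Option I 12–1.
Option I–Plan A: Option I 8–5.
Option I vs Plan C: Option I, 12–1.
Proposal Blue vs Plan F: Proposal Blue wins 8–5.
Proposal Blue vs Measure 1: Proposal Blue, 9–4.
Proposal Blue vs Plan A: Proposal Blue wins 8–5.
Proposal Blue–Plan C: Proposal Blue 9–4.
Plan F–Measure 1: Plan F 13–0.
Plan F vs Plan A: Plan F, 8–5.
Plan F vs Plan C: Plan F, 8–5.
Measure 1 vs Plan A: Measure 1, 7–6.
Measure 1–Plan C: Plan C 9–4.
Plan A vs Plan C: Plan A wins 8–5.
Option I beats each of Proposal Blue, Plan F, Measure 1, Plan A, Plan C — Option I is the Condorcet winner.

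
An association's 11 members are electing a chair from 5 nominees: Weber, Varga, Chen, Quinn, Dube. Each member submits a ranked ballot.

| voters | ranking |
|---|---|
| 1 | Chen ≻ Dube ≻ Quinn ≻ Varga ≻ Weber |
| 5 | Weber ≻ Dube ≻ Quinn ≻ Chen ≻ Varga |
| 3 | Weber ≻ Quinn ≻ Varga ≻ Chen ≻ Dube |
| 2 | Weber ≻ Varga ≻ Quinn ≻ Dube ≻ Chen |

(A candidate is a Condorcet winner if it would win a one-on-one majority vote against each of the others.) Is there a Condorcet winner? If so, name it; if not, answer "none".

Check each pair by majority over 11 ballots:
Weber vs Varga: Weber preferred on 5+3+2 = 10 ballots; Weber wins 10–1.
Weber vs Chen: 5+3+2 = 10 for Weber, 1 for Chen — Weber by 10–1.
Weber vs Quinn: Weber preferred on 5+3+2 = 10 ballots; Weber wins 10–1.
Weber vs Dube: Weber preferred on 5+3+2 = 10 ballots; Weber wins 10–1.
Varga vs Chen: Varga is ranked higher on 3+2 = 5 ballots, Chen on 6. Chen wins 6–5.
Varga vs Quinn: Varga preferred on 2 ballots; Quinn wins 9–2.
Varga vs Dube: Varga is ranked higher on 3+2 = 5 ballots, Dube on 6. Dube wins 6–5.
Chen vs Quinn: 1 to 10, Quinn.
Chen vs Dube: Chen preferred on 1+3 = 4 ballots; Dube wins 7–4.
Quinn vs Dube: 5 to 6, Dube.
Weber wins every pairwise contest, so Weber is the Condorcet winner.

Weber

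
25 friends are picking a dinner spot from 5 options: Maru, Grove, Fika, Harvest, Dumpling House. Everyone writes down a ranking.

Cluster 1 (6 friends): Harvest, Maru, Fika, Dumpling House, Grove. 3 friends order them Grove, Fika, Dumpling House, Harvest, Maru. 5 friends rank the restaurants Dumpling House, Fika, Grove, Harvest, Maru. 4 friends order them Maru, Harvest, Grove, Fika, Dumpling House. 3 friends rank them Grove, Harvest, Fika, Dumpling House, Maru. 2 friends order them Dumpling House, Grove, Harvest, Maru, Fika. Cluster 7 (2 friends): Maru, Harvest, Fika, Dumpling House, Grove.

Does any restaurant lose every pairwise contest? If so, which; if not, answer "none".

none

Pairwise majorities:
Maru vs Grove: Maru is ranked higher on 6+4+2 = 12 ballots, Grove on 13. Grove wins 13–12.
Maru vs Fika: Maru, 14–11.
Maru vs Harvest: Maru is ranked higher on 4+2 = 6 ballots, Harvest on 19. Harvest wins 19–6.
Maru vs Dumpling House: Dumpling House, 13–12.
Grove vs Fika: Fika wins 13–12.
Grove vs Harvest: Grove, 13–12.
Grove vs Dumpling House: Grove preferred on 3+4+3 = 10 ballots; Dumpling House wins 15–10.
Fika–Harvest: Harvest 17–8.
Fika vs Dumpling House: Fika, 18–7.
Harvest vs Dumpling House: 15 to 10, Harvest.
Each restaurant has at least one pairwise win (Maru beats Fika; Grove beats Maru; Fika beats Grove; Harvest beats Maru; Dumpling House beats Maru) — no Condorcet loser.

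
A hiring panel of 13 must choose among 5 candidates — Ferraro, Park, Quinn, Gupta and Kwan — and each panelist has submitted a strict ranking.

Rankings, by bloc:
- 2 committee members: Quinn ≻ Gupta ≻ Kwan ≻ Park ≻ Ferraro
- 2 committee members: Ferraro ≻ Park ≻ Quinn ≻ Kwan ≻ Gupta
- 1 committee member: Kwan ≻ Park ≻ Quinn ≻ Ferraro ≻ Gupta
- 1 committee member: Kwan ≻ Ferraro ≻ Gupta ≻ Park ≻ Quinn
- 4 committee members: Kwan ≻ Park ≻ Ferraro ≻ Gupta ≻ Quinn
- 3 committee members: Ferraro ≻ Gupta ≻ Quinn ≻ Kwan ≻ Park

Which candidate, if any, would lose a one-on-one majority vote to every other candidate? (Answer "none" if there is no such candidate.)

Head-to-head results (13 committee members):
Ferraro vs Park: 2+1+3 = 6 for Ferraro, 7 for Park — Park by 7–6.
Ferraro vs Quinn: Ferraro preferred on 2+1+4+3 = 10 ballots; Ferraro wins 10–3.
Ferraro vs Gupta: Ferraro wins 11–2.
Ferraro vs Kwan: Kwan, 8–5.
Park–Quinn: Park 8–5.
Park–Gupta: Park 7–6.
Park vs Kwan: Park is ranked higher on 2 ballots, Kwan on 11. Kwan wins 11–2.
Quinn vs Gupta: 2+2+1 = 5 for Quinn, 8 for Gupta — Gupta by 8–5.
Quinn vs Kwan: 2+2+3 = 7 for Quinn, 6 for Kwan — Quinn by 7–6.
Gupta vs Kwan: 2+3 = 5 for Gupta, 8 for Kwan — Kwan by 8–5.
No candidate is winless: Ferraro beats Quinn; Park beats Ferraro; Quinn beats Kwan; Gupta beats Quinn; Kwan beats Ferraro. There is no Condorcet loser.

none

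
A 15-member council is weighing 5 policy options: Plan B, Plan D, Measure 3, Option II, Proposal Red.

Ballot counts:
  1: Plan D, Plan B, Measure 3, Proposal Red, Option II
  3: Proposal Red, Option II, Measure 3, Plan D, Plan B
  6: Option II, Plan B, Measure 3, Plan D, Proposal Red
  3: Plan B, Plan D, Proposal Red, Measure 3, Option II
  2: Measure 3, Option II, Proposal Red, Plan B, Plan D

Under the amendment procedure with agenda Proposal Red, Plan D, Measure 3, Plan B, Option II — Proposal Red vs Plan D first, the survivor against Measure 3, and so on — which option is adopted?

Round 1: Proposal Red vs Plan D — 5–10, Plan D advances.
Round 2: Plan D vs Measure 3 — 4–11, Measure 3 advances.
Round 3: Measure 3 vs Plan B — 5–10, Plan B advances.
Round 4: Plan B vs Option II — 4–11, Option II advances.
The agenda winner is Option II.

Option II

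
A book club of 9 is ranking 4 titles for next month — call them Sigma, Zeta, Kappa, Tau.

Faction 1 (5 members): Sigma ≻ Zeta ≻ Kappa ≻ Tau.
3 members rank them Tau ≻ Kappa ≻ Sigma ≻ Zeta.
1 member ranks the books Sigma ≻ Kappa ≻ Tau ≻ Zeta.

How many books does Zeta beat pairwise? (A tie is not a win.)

Zeta against each rival (9 members):
Zeta vs Sigma: Sigma wins 9–0.
Zeta vs Kappa: 5 to 4, Zeta.
Zeta–Tau: Zeta 5–4.
Zeta beats Kappa, Tau; loses to Sigma — 2 pairwise wins.

2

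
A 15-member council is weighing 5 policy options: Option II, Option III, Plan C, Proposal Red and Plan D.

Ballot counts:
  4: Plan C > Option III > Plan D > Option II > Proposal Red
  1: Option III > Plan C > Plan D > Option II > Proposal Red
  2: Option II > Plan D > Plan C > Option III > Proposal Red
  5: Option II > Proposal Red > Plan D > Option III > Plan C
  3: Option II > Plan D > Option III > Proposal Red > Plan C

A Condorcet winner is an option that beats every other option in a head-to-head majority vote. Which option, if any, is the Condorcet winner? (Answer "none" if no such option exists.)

Option II

Head-to-head results (15 council members):
Option II vs Option III: Option II preferred on 2+5+3 = 10 ballots; Option II wins 10–5.
Option II vs Plan C: 10 to 5, Option II.
Option II vs Proposal Red: 15 to 0, Option II.
Option II vs Plan D: Option II is ranked higher on 2+5+3 = 10 ballots, Plan D on 5. Option II wins 10–5.
Option III vs Plan C: 1+5+3 = 9 for Option III, 6 for Plan C — Option III by 9–6.
Option III vs Proposal Red: 10 to 5, Option III.
Option III vs Plan D: 4+1 = 5 for Option III, 10 for Plan D — Plan D by 10–5.
Plan C vs Proposal Red: 4+1+2 = 7 for Plan C, 8 for Proposal Red — Proposal Red by 8–7.
Plan C vs Plan D: 4+1 = 5 for Plan C, 10 for Plan D — Plan D by 10–5.
Proposal Red vs Plan D: 5 to 10, Plan D.
Option II wins every pairwise contest, so Option II is the Condorcet winner.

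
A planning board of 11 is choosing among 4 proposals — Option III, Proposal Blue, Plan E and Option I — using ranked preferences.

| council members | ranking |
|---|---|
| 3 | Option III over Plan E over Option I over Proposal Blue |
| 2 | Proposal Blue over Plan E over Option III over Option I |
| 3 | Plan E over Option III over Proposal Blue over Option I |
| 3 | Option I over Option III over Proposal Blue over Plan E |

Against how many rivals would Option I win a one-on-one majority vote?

1

Option I against each rival (11 council members):
Option I–Option III: Option III 8–3.
Option I–Proposal Blue: Option I 6–5.
Option I vs Plan E: Option I preferred on 3 ballots; Plan E wins 8–3.
Option I beats Proposal Blue; loses to Option III, Plan E — 1 pairwise win.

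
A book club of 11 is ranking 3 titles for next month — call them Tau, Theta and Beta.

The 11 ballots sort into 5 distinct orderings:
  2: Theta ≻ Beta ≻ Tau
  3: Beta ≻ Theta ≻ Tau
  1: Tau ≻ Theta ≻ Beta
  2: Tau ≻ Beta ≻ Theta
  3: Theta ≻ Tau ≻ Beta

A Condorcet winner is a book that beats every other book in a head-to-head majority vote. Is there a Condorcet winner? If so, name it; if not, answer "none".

Head-to-head results (11 members):
Tau vs Theta: Theta wins 8–3.
Tau vs Beta: Tau preferred on 1+2+3 = 6 ballots; Tau wins 6–5.
Theta vs Beta: 2+1+3 = 6 for Theta, 5 for Beta — Theta by 6–5.
Theta wins every pairwise contest, so Theta is the Condorcet winner.

Theta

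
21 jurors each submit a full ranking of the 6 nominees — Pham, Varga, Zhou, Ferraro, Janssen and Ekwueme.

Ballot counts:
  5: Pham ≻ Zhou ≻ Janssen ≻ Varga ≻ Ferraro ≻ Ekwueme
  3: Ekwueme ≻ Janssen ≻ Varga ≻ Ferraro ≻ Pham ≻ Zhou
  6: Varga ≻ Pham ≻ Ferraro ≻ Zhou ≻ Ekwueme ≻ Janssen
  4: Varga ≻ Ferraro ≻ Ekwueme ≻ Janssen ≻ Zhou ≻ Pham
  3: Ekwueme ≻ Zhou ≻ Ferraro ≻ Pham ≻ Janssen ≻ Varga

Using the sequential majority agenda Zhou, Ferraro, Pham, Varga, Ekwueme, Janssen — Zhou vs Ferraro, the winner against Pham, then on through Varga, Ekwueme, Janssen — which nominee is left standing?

Round 1: Zhou vs Ferraro — 8–13, Ferraro advances.
Round 2: Ferraro vs Pham — 10–11, Pham advances.
Round 3: Pham vs Varga — 8–13, Varga advances.
Round 4: Varga vs Ekwueme — 15–6, Varga advances.
Round 5: Varga vs Janssen — 10–11, Janssen advances.
Janssen survives the agenda.

Janssen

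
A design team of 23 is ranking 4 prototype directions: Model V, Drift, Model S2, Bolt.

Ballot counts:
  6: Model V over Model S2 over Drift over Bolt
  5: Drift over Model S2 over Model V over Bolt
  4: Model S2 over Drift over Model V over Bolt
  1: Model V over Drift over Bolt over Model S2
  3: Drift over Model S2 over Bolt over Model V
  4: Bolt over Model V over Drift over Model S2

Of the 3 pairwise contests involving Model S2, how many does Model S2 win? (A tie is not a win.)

2

Model S2 against each rival (23 engineers):
Model S2 vs Model V: 5+4+3 = 12 for Model S2, 11 for Model V — Model S2 by 12–11.
Model S2 vs Drift: Model S2 is ranked higher on 6+4 = 10 ballots, Drift on 13. Drift wins 13–10.
Model S2–Bolt: Model S2 18–5.
Model S2 beats Model V, Bolt; loses to Drift — 2 pairwise wins.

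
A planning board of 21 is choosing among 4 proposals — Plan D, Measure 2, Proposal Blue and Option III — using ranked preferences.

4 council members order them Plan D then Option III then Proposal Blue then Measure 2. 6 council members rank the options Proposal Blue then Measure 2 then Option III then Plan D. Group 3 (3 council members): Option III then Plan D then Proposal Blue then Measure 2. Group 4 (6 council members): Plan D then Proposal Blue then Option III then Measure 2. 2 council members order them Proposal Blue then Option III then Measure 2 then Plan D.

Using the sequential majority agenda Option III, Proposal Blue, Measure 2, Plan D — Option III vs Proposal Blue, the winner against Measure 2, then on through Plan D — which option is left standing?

Plan D

Round 1: Option III vs Proposal Blue — 7–14, Proposal Blue advances.
Round 2: Proposal Blue vs Measure 2 — 21–0, Proposal Blue advances.
Round 3: Proposal Blue vs Plan D — 8–13, Plan D advances.
The agenda winner is Plan D.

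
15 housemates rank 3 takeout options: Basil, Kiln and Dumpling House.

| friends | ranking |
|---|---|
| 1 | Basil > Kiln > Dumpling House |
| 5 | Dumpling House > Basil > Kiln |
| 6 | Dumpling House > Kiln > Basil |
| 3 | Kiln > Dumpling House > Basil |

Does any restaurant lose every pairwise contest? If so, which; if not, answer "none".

Pairwise majorities:
Basil vs Kiln: 1+5 = 6 for Basil, 9 for Kiln — Kiln by 9–6.
Basil vs Dumpling House: 1 to 14, Dumpling House.
Kiln–Dumpling House: Dumpling House 11–4.
Basil is beaten in every head-to-head and is the Condorcet loser.

Basil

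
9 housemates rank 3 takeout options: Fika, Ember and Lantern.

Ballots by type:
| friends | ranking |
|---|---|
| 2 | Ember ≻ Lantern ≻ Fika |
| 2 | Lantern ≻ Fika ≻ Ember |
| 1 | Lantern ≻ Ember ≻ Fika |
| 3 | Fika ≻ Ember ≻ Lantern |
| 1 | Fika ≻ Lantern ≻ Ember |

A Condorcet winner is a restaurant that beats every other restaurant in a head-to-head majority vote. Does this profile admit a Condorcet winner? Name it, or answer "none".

none

Pairwise majorities:
Fika vs Ember: Fika wins 6–3.
Fika–Lantern: Lantern 5–4.
Ember–Lantern: Ember 5–4.
Every restaurant loses at least once (Fika loses to Lantern; Ember loses to Fika; Lantern loses to Ember). The majority relation contains the cycle Fika → Ember → Lantern → Fika, so there is no Condorcet winner.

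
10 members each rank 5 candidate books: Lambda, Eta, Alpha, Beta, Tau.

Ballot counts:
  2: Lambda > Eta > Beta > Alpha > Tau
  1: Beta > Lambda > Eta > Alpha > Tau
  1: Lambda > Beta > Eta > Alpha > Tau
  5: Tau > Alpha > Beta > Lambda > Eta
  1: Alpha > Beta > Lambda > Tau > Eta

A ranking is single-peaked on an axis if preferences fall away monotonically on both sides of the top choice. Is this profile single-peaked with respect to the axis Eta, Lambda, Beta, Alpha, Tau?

Axis positions: Eta=1, Lambda=2, Beta=3, Alpha=4, Tau=5.
Faction 1 (peak Lambda at position 2): ranking walks positions 2-1-3-4-5, expanding outward from the peak — single-peaked.
Faction 2 (peak Beta at position 3): ranking walks positions 3-2-1-4-5, expanding outward from the peak — single-peaked.
Faction 3 (peak Lambda at position 2): ranking walks positions 2-3-1-4-5, expanding outward from the peak — single-peaked.
Faction 4 (peak Tau at position 5): ranking walks positions 5-4-3-2-1, expanding outward from the peak — single-peaked.
Faction 5 (peak Alpha at position 4): ranking walks positions 4-3-2-5-1, expanding outward from the peak — single-peaked.
Every ranking is single-peaked on this axis.

yes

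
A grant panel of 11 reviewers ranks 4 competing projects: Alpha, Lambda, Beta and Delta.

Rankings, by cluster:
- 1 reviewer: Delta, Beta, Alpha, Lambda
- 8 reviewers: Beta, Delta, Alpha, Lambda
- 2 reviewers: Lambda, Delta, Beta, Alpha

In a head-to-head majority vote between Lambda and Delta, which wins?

Ballots ranking Lambda above Delta: 2.
Ballots ranking Delta above Lambda: 11 − 2 = 9.
Delta wins the head-to-head 9–2.

Delta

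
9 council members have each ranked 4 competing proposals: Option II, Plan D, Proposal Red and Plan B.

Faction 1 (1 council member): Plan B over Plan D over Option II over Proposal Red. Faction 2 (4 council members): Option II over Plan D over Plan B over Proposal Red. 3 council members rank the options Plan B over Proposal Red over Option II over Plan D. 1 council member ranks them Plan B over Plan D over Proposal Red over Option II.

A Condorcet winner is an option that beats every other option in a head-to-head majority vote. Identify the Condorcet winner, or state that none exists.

Plan B

Pairwise majorities:
Option II vs Plan D: Option II is ranked higher on 4+3 = 7 ballots, Plan D on 2. Option II wins 7–2.
Option II vs Proposal Red: Option II wins 5–4.
Option II vs Plan B: Plan B wins 5–4.
Plan D vs Proposal Red: Plan D preferred on 1+4+1 = 6 ballots; Plan D wins 6–3.
Plan D vs Plan B: Plan B, 5–4.
Proposal Red vs Plan B: Plan B, 9–0.
Plan B defeats every rival head-to-head and is the Condorcet winner.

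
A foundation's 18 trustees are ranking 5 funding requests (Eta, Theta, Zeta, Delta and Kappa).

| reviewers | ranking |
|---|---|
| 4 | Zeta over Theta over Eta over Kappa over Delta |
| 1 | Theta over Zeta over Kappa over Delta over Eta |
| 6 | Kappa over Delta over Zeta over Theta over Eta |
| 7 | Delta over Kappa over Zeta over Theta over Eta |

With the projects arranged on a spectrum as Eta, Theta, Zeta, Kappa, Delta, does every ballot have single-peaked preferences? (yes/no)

Axis positions: Eta=1, Theta=2, Zeta=3, Kappa=4, Delta=5.
Type 1 (peak Zeta at position 3): ranking walks positions 3-2-1-4-5, expanding outward from the peak — single-peaked.
Type 2 (peak Theta at position 2): ranking walks positions 2-3-4-5-1, expanding outward from the peak — single-peaked.
Type 3 (peak Kappa at position 4): ranking walks positions 4-5-3-2-1, expanding outward from the peak — single-peaked.
Type 4 (peak Delta at position 5): ranking walks positions 5-4-3-2-1, expanding outward from the peak — single-peaked.
Every ranking is single-peaked on this axis.

yes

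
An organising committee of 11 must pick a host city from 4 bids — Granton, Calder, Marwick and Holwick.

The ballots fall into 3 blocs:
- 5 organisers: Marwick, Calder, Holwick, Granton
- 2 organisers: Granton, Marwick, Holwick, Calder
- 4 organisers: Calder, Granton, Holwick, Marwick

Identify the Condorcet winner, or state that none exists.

Check each pair by majority over 11 ballots:
Granton vs Calder: Granton is ranked higher on 2 ballots, Calder on 9. Calder wins 9–2.
Granton vs Marwick: Granton preferred on 2+4 = 6 ballots; Granton wins 6–5.
Granton vs Holwick: 2+4 = 6 for Granton, 5 for Holwick — Granton by 6–5.
Calder vs Marwick: Calder is ranked higher on 4 ballots, Marwick on 7. Marwick wins 7–4.
Calder vs Holwick: Calder is ranked higher on 5+4 = 9 ballots, Holwick on 2. Calder wins 9–2.
Marwick vs Holwick: 7 to 4, Marwick.
No city is unbeaten: Granton loses to Calder; Calder loses to Marwick; Marwick loses to Granton; Holwick loses to Granton. In particular Granton → Marwick → Calder → Granton is a majority cycle — no Condorcet winner exists.

none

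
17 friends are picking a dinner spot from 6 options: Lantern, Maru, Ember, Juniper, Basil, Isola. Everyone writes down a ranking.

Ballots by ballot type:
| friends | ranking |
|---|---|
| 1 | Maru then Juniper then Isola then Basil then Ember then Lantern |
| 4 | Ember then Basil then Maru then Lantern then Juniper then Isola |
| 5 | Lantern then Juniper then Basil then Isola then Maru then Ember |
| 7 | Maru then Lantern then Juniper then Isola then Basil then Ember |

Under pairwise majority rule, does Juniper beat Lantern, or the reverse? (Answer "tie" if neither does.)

Ballots ranking Juniper above Lantern: 1.
Ballots ranking Lantern above Juniper: 17 − 1 = 16.
Lantern wins the head-to-head 16–1.

Lantern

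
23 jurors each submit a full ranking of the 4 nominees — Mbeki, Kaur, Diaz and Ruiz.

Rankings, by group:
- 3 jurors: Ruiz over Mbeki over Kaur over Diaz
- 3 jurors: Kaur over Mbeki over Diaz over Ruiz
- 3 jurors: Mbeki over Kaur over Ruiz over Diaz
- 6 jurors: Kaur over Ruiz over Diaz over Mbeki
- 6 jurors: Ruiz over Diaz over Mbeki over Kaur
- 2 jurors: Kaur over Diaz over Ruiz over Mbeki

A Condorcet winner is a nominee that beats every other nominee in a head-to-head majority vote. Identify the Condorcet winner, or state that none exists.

none

Head-to-head results (23 jurors):
Mbeki vs Kaur: Mbeki is ranked higher on 3+3+6 = 12 ballots, Kaur on 11. Mbeki wins 12–11.
Mbeki vs Diaz: Mbeki preferred on 3+3+3 = 9 ballots; Diaz wins 14–9.
Mbeki vs Ruiz: Mbeki is ranked higher on 3+3 = 6 ballots, Ruiz on 17. Ruiz wins 17–6.
Kaur vs Diaz: Kaur is ranked higher on 3+3+3+6+2 = 17 ballots, Diaz on 6. Kaur wins 17–6.
Kaur vs Ruiz: Kaur is ranked higher on 3+3+6+2 = 14 ballots, Ruiz on 9. Kaur wins 14–9.
Diaz vs Ruiz: Diaz preferred on 3+2 = 5 ballots; Ruiz wins 18–5.
Each nominee drops at least one matchup (Mbeki loses to Diaz; Kaur loses to Mbeki; Diaz loses to Kaur; Ruiz loses to Kaur); the cycle Mbeki → Kaur → Diaz → Mbeki rules out a Condorcet winner.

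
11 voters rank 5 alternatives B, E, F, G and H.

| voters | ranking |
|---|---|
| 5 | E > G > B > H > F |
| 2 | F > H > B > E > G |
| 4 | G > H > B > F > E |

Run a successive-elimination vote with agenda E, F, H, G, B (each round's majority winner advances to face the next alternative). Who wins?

Round 1: E vs F — 5–6, F advances.
Round 2: F vs H — 2–9, H advances.
Round 3: H vs G — 2–9, G advances.
Round 4: G vs B — 9–2, G advances.
The agenda winner is G.

G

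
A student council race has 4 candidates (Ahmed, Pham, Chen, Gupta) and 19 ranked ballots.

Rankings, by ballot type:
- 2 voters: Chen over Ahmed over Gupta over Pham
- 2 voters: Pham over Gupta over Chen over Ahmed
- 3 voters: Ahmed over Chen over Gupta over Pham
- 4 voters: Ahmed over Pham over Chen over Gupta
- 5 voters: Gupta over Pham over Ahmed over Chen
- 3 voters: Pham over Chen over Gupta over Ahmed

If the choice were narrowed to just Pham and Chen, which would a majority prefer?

Ballots ranking Pham above Chen: 2 + 4 + 5 + 3 = 14.
Ballots ranking Chen above Pham: 19 − 14 = 5.
Pham wins the head-to-head 14–5.

Pham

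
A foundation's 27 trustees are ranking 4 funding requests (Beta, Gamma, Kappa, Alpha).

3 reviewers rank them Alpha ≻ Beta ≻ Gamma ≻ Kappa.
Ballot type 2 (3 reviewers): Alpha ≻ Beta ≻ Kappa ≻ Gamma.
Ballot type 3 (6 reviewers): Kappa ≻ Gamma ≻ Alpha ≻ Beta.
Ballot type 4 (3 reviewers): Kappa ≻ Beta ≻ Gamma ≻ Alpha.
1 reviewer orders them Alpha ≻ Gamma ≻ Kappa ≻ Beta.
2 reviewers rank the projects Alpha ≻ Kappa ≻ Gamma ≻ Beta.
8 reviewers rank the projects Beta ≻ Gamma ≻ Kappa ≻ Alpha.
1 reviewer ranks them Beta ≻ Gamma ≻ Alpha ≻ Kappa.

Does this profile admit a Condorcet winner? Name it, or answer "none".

Pairwise majorities:
Beta vs Gamma: Beta, 18–9.
Beta vs Kappa: Beta, 15–12.
Beta vs Alpha: Alpha, 15–12.
Gamma–Kappa: Kappa 14–13.
Gamma vs Alpha: Gamma, 18–9.
Kappa vs Alpha: Kappa, 17–10.
Each project drops at least one matchup (Beta loses to Alpha; Gamma loses to Beta; Kappa loses to Beta; Alpha loses to Gamma); the cycle Beta > Gamma > Alpha > Beta rules out a Condorcet winner.

none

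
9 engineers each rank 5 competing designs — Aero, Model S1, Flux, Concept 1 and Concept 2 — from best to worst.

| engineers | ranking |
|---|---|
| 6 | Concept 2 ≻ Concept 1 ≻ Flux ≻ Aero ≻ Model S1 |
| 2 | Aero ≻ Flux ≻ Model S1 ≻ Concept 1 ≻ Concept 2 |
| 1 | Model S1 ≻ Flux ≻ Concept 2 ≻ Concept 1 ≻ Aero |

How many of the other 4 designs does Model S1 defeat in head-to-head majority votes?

0

Model S1 against each rival (9 engineers):
Model S1 vs Aero: Aero wins 8–1.
Model S1 vs Flux: 1 for Model S1, 8 for Flux — Flux by 8–1.
Model S1 vs Concept 1: Concept 1 wins 6–3.
Model S1 vs Concept 2: Model S1 is ranked higher on 2+1 = 3 ballots, Concept 2 on 6. Concept 2 wins 6–3.
Model S1 beats no one; loses to Aero, Flux, Concept 1, Concept 2 — 0 pairwise wins.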